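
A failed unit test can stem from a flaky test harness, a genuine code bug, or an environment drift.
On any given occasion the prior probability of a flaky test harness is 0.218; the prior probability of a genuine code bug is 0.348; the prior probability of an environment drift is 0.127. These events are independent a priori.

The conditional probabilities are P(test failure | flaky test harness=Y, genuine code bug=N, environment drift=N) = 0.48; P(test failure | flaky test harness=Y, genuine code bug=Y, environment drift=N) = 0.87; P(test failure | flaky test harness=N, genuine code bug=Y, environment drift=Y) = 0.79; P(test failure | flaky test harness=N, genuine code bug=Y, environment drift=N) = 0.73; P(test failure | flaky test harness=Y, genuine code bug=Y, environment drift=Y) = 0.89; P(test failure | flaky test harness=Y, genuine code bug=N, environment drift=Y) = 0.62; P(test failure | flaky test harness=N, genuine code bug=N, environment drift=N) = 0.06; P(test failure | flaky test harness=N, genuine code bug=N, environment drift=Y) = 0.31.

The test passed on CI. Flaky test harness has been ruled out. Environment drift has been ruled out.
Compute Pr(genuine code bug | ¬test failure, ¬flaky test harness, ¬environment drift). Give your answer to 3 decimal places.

For the numerator, keep only genuine code bug=true terms: 0.27×0.348 = 0.093960
The normalizing constant is 0.94×0.652 + 0.27×0.348 = 0.706840
Posterior = 0.093960 / 0.706840 ≈ 0.133

Pr(genuine code bug | ¬test failure, ¬flaky test harness, ¬environment drift) ≈ 0.133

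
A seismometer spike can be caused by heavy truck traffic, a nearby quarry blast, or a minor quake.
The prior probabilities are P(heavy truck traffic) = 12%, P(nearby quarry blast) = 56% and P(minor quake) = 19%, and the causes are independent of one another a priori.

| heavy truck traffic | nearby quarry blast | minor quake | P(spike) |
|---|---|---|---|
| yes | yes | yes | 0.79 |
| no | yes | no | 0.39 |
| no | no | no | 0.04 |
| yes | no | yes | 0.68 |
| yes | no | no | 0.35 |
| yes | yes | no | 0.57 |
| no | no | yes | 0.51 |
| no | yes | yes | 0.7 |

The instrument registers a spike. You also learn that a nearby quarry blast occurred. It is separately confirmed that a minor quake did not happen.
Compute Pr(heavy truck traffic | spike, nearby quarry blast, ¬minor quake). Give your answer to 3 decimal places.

Pr(heavy truck traffic | spike, nearby quarry blast, ¬minor quake) ≈ 0.166

P(spike | nearby quarry blast, ¬minor quake) = 0.39·0.88 + 0.57·0.12 = 0.343200 + 0.068400 = 0.411600
Of this, 0.068400 comes from 0.57·0.12 (the heavy truck traffic=true cases).
P(heavy truck traffic | spike, nearby quarry blast, ¬minor quake) = 0.068400 / 0.411600 ≈ 0.166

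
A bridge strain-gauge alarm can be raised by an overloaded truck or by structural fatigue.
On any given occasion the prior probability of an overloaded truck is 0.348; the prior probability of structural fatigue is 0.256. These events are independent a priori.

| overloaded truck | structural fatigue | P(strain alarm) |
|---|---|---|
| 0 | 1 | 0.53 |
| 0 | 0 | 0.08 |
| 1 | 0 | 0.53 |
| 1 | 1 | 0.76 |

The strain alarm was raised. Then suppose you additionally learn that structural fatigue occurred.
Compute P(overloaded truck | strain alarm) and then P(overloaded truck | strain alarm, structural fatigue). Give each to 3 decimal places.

P(overloaded truck | strain alarm) ≈ 0.617; P(overloaded truck | strain alarm, structural fatigue) ≈ 0.434

Numerator (weight on configurations with overloaded truck): 0.137223 + 0.067707 = 0.204930
The normalizing constant is 0.08*0.652*0.744 + 0.53*0.652*0.256 + 0.53*0.348*0.744 + 0.76*0.348*0.256 = 0.332200
Posterior = 0.204930 / 0.332200 ≈ 0.617

With the extra evidence:
Weight on overloaded truck=true, given the evidence: 0.76*0.348 = 0.264480
Denominator P(strain alarm | structural fatigue): 0.53*0.652 + 0.76*0.348 = 0.610040
P(overloaded truck | strain alarm, structural fatigue) = 0.264480/0.610040 ≈ 0.434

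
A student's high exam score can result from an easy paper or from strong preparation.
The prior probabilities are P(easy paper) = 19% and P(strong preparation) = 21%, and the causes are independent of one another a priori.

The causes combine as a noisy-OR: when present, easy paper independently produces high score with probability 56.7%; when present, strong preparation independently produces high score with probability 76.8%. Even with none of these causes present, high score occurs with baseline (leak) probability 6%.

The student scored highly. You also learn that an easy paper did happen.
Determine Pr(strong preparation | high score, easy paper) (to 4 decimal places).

Under noisy-OR, P(high score | causes) = 1 − (1−0.06)·∏(1−qᵢ) over the active causes.
Sum P(high score|·) weighted by the priors over both values of strong preparation:
  P(high score | easy paper) = 0.59298×0.79 + 0.905571×0.21
        = 0.468454 + 0.190170 = 0.658624
Keeping only the strong preparation-present terms gives 0.190170, so
  P(strong preparation | high score, easy paper) = 0.190170 / 0.658624 ≈ 0.2887

Pr(strong preparation | high score, easy paper) ≈ 0.2887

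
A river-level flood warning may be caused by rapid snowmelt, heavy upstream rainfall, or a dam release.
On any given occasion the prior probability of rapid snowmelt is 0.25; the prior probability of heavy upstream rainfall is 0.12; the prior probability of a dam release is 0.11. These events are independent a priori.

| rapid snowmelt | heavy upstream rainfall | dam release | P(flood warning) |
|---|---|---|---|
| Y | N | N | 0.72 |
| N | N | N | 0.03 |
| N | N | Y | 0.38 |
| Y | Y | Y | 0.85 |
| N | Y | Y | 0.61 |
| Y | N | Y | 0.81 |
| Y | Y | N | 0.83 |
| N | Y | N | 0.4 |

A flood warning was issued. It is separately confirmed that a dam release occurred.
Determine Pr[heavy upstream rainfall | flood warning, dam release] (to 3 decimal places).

Pr[heavy upstream rainfall | flood warning, dam release] ≈ 0.158

Numerator (weight on configurations with heavy upstream rainfall): 0.054900 + 0.025500 = 0.080400
Normalizer over all consistent configurations: 0.38×0.75×0.88 + 0.61×0.75×0.12 + 0.81×0.25×0.88 + 0.85×0.25×0.12 = 0.509400
Posterior = 0.080400 / 0.509400 ≈ 0.158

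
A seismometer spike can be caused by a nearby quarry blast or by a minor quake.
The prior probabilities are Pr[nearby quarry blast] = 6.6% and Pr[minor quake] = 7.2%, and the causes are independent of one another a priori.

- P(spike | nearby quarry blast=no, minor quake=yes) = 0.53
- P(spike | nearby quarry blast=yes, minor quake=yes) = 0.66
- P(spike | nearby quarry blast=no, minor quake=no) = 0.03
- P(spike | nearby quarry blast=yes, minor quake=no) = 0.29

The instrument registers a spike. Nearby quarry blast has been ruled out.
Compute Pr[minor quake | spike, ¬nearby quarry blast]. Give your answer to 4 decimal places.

Weight on minor quake=true, given the evidence: 0.53*0.072 = 0.038160
Normalizer over all consistent configurations: 0.03*0.928 + 0.53*0.072 = 0.066000
Posterior = 0.038160 / 0.066000 ≈ 0.5782

Pr[minor quake | spike, ¬nearby quarry blast] ≈ 0.5782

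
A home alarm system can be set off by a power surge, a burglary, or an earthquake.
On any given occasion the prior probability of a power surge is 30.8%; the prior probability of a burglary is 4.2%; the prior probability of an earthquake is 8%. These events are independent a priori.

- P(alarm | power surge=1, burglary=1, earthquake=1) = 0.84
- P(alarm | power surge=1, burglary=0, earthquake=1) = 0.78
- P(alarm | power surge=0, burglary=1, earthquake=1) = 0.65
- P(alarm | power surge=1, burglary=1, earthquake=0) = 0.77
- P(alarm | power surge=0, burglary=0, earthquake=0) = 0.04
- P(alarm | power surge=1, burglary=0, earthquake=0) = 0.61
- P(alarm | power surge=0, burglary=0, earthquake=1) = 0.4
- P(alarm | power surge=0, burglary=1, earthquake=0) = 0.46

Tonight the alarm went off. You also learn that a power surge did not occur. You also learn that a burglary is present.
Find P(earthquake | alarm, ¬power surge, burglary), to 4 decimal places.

P(earthquake | alarm, ¬power surge, burglary) ≈ 0.1094

Enumerate both values of earthquake and weight by the priors:
  P(alarm | ¬power surge, burglary) = 0.46*0.92 + 0.65*0.08
        = 0.423200 + 0.052000 = 0.475200
The terms with earthquake present sum to 0.052000, so
  P(earthquake | alarm, ¬power surge, burglary) = 0.052000 / 0.475200 ≈ 0.1094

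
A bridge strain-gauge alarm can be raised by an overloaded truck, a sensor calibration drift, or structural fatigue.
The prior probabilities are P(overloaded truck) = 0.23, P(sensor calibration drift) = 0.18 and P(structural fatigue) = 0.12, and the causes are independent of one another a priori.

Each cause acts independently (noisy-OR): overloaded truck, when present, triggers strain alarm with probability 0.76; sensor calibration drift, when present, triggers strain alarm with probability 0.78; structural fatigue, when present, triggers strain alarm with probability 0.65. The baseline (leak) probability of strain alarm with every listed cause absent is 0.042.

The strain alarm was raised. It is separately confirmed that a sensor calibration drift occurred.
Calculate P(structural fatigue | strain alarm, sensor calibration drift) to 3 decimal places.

P(structural fatigue | strain alarm, sensor calibration drift) ≈ 0.134

Under noisy-OR, P(strain alarm | causes) = 1 − (1−0.042)·∏(1−qᵢ) over the active causes.
For the numerator, keep only structural fatigue=true terms: 0.085584 + 0.027111 = 0.112695
Denominator P(strain alarm | sensor calibration drift): 0.78924·0.77·0.88 + 0.926234·0.77·0.12 + 0.949418·0.23·0.88 + 0.982296·0.23·0.12 = 0.839646
P(structural fatigue | strain alarm, sensor calibration drift) = 0.112695/0.839646 ≈ 0.134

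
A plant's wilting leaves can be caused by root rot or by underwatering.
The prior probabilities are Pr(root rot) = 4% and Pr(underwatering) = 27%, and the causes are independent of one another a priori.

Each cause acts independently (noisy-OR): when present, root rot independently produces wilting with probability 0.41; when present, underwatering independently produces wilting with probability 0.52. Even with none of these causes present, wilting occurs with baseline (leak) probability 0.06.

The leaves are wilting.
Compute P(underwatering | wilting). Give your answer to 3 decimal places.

Under noisy-OR, P(wilting | causes) = 1 − (1−0.06)·∏(1−qᵢ) over the active causes.
P(wilting) = 0.06·0.96·0.73 + 0.5488·0.96·0.27 + 0.4454·0.04·0.73 + 0.733792·0.04·0.27 = 0.042048 + 0.142249 + 0.013006 + 0.007925 = 0.205228
The underwatering-present share is 0.142249 + 0.007925 = 0.150174.
P(underwatering | wilting) = 0.150174 / 0.205228 ≈ 0.732

P(underwatering | wilting) ≈ 0.732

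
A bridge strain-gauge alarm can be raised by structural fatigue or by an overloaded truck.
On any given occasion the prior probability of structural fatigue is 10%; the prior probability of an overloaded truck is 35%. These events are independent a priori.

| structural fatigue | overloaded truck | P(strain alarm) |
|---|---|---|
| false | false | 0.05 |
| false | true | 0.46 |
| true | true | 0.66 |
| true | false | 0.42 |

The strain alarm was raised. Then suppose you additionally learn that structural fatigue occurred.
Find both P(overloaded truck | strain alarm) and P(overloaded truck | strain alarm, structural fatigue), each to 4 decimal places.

P(strain alarm) = 0.05×0.9×0.65 + 0.46×0.9×0.35 + 0.42×0.1×0.65 + 0.66×0.1×0.35 = 0.029250 + 0.144900 + 0.027300 + 0.023100 = 0.224550
Restricting to configurations with overloaded truck present: 0.144900 + 0.023100 = 0.168000.
Hence the posterior is 0.168000/0.224550 ≈ 0.7482.

Now condition on the additional information:
Numerator (weight on configurations with overloaded truck): 0.66*0.35 = 0.231000
Normalizer over all consistent configurations: 0.42*0.65 + 0.66*0.35 = 0.504000
Posterior = 0.231000 / 0.504000 ≈ 0.4583
The drop from 0.7482 to 0.4583 is the explaining-away (discounting) effect.

P(overloaded truck | strain alarm) ≈ 0.7482; P(overloaded truck | strain alarm, structural fatigue) ≈ 0.4583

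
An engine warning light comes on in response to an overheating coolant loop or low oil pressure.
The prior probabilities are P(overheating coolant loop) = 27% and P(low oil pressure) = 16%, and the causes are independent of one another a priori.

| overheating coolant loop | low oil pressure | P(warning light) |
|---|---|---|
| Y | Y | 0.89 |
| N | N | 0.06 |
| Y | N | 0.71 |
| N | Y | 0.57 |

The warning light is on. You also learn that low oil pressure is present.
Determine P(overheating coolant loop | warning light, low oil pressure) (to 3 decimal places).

P(warning light | low oil pressure) = 0.57*0.73 + 0.89*0.27 = 0.416100 + 0.240300 = 0.656400
The overheating coolant loop-present share is 0.89*0.27 = 0.240300.
So P(overheating coolant loop | warning light, low oil pressure) = 0.240300/0.656400 ≈ 0.366.

P(overheating coolant loop | warning light, low oil pressure) ≈ 0.366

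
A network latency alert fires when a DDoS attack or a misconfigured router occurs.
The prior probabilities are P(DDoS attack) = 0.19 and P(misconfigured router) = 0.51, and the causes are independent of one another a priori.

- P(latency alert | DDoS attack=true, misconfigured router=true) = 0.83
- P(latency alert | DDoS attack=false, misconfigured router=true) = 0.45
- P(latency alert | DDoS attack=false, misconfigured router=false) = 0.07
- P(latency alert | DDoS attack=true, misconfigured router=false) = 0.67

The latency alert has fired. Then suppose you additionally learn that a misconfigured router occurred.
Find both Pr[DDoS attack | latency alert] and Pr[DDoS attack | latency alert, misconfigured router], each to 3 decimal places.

Pr[DDoS attack | latency alert] ≈ 0.401; Pr[DDoS attack | latency alert, misconfigured router] ≈ 0.302

Numerator (weight on configurations with DDoS attack): 0.062377 + 0.080427 = 0.142804
Normalizer over all consistent configurations: 0.07·0.81·0.49 + 0.45·0.81·0.51 + 0.67·0.19·0.49 + 0.83·0.19·0.51 = 0.356482
Posterior = 0.142804 / 0.356482 ≈ 0.401

Now also conditioning on misconfigured router=true:
Weight on DDoS attack=true, given the evidence: 0.83*0.19 = 0.157700
Denominator P(latency alert | misconfigured router): 0.45*0.81 + 0.83*0.19 = 0.522200
P(DDoS attack | latency alert, misconfigured router) = 0.157700/0.522200 ≈ 0.302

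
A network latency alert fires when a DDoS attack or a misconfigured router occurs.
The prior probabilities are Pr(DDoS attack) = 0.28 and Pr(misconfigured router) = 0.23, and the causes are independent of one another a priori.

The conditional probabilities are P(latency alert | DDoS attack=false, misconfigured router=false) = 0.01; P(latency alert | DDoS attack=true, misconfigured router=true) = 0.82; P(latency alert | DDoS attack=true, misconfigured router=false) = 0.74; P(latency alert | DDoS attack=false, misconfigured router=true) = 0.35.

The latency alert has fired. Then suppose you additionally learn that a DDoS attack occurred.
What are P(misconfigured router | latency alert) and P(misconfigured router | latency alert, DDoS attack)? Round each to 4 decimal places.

P(misconfigured router | latency alert) ≈ 0.4015; P(misconfigured router | latency alert, DDoS attack) ≈ 0.2487

For the numerator, keep only misconfigured router=true terms: 0.057960 + 0.052808 = 0.110768
Normalizer over all consistent configurations: 0.01*0.72*0.77 + 0.35*0.72*0.23 + 0.74*0.28*0.77 + 0.82*0.28*0.23 = 0.275856
Posterior = 0.110768 / 0.275856 ≈ 0.4015

Now also conditioning on DDoS attack=true:
P(latency alert | DDoS attack) = 0.74·0.77 + 0.82·0.23 = 0.569800 + 0.188600 = 0.758400
Restricting to configurations with misconfigured router present: 0.82·0.23 = 0.188600.
P(misconfigured router | latency alert, DDoS attack) = 0.188600 / 0.758400 ≈ 0.2487
The drop from 0.4015 to 0.2487 is the explaining-away (discounting) effect.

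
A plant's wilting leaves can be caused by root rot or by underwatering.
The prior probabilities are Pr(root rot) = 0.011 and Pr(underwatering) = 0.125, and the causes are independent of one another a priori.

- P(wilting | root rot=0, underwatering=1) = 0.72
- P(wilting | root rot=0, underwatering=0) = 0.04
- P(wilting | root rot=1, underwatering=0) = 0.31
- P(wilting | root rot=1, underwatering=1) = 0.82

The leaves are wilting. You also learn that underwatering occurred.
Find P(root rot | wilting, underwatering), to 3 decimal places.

Enumerate both values of root rot and weight by the priors:
  P(wilting | underwatering) = 0.72×0.989 + 0.82×0.011
        = 0.712080 + 0.009020 = 0.721100
Keeping only the root rot-present terms gives 0.009020, so
  P(root rot | wilting, underwatering) = 0.009020 / 0.721100 ≈ 0.013

P(root rot | wilting, underwatering) ≈ 0.013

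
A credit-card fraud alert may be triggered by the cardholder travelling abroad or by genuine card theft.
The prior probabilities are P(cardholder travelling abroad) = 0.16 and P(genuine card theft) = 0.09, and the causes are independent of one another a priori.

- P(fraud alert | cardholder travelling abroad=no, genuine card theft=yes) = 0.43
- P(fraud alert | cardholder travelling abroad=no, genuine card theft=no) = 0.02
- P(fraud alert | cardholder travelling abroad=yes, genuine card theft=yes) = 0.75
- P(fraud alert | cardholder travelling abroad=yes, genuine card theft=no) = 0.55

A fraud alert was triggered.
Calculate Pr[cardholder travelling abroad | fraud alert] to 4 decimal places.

Pr[cardholder travelling abroad | fraud alert] ≈ 0.6553

P(fraud alert) = 0.02*0.84*0.91 + 0.43*0.84*0.09 + 0.55*0.16*0.91 + 0.75*0.16*0.09 = 0.015288 + 0.032508 + 0.080080 + 0.010800 = 0.138676
The cardholder travelling abroad-present share is 0.080080 + 0.010800 = 0.090880.
So P(cardholder travelling abroad | fraud alert) = 0.090880/0.138676 ≈ 0.6553.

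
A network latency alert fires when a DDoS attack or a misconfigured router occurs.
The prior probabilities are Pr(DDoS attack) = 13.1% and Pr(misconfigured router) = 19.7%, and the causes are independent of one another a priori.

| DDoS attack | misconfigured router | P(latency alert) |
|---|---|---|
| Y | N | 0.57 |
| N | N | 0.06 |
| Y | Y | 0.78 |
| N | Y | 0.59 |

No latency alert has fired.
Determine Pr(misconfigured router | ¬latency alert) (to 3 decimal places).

Pr(misconfigured router | ¬latency alert) ≈ 0.098

P(¬latency alert) = 0.94×0.869×0.803 + 0.41×0.869×0.197 + 0.43×0.131×0.803 + 0.22×0.131×0.197 = 0.655939 + 0.070189 + 0.045233 + 0.005678 = 0.777039
The misconfigured router-present share is 0.070189 + 0.005678 = 0.075867.
P(misconfigured router | ¬latency alert) = 0.075867 / 0.777039 ≈ 0.098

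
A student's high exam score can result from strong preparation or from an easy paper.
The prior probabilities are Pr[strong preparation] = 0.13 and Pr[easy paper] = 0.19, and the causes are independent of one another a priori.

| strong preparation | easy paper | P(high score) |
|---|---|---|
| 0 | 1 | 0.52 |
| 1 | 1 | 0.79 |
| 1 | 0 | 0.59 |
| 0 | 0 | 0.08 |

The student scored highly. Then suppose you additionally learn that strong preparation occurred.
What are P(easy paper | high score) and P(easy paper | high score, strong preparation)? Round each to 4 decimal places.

For the numerator, keep only easy paper=true terms: 0.085956 + 0.019513 = 0.105469
The normalizing constant is 0.08×0.87×0.81 + 0.52×0.87×0.19 + 0.59×0.13×0.81 + 0.79×0.13×0.19 = 0.223972
Posterior = 0.105469 / 0.223972 ≈ 0.4709

Now condition on the additional information:
By total probability over both values of easy paper:
  P(high score | strong preparation) = 0.59·0.81 + 0.79·0.19
        = 0.477900 + 0.150100 = 0.628000
Configurations with easy paper contribute 0.150100, so
  P(easy paper | high score, strong preparation) = 0.150100 / 0.628000 ≈ 0.2390
The drop from 0.4709 to 0.2390 is the explaining-away (discounting) effect.

P(easy paper | high score) ≈ 0.4709; P(easy paper | high score, strong preparation) ≈ 0.2390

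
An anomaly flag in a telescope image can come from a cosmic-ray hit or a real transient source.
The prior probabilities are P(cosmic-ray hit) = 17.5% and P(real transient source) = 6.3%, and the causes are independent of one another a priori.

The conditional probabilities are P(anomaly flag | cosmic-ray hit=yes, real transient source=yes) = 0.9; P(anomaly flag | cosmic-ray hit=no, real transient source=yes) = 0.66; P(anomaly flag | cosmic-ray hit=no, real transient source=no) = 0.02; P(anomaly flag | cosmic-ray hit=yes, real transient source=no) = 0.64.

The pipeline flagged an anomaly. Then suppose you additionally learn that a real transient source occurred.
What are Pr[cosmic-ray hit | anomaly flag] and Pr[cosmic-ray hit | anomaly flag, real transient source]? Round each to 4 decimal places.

Pr[cosmic-ray hit | anomaly flag] ≈ 0.6977; Pr[cosmic-ray hit | anomaly flag, real transient source] ≈ 0.2244

Numerator (weight on configurations with cosmic-ray hit): 0.104944 + 0.009923 = 0.114867
Normalizer over all consistent configurations: 0.02×0.825×0.937 + 0.66×0.825×0.063 + 0.64×0.175×0.937 + 0.9×0.175×0.063 = 0.164632
Posterior = 0.114867 / 0.164632 ≈ 0.6977

Now also conditioning on real transient source=true:
P(anomaly flag | real transient source) = 0.66·0.825 + 0.9·0.175 = 0.544500 + 0.157500 = 0.702000
Of this, 0.157500 comes from 0.9·0.175 (the cosmic-ray hit=true cases).
Hence the posterior is 0.157500/0.702000 ≈ 0.2244.
— real transient source explains away the evidence for cosmic-ray hit.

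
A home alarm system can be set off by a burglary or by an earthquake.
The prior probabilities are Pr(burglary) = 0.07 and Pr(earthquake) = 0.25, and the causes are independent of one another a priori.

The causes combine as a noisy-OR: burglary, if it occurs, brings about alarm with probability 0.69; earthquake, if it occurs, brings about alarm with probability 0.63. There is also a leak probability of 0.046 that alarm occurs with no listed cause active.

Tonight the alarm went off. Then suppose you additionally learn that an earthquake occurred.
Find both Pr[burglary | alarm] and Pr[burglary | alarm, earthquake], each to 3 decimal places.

Under noisy-OR, P(alarm | causes) = 1 − (1−0.046)·∏(1−qᵢ) over the active causes.
P(alarm) = 0.046*0.93*0.75 + 0.64702*0.93*0.25 + 0.70426*0.07*0.75 + 0.890576*0.07*0.25 = 0.032085 + 0.150432 + 0.036974 + 0.015585 = 0.235076
The burglary-present share is 0.036974 + 0.015585 = 0.052559.
So P(burglary | alarm) = 0.052559/0.235076 ≈ 0.224.

Now also conditioning on earthquake=true:
P(alarm | earthquake) = 0.64702*0.93 + 0.890576*0.07 = 0.601729 + 0.062340 = 0.664069
Restricting to configurations with burglary present: 0.890576*0.07 = 0.062340.
Hence the posterior is 0.062340/0.664069 ≈ 0.094.
Conditioning on earthquake lowers the posterior on burglary: the classic explaining-away effect in a common-effect structure.

Pr[burglary | alarm] ≈ 0.224; Pr[burglary | alarm, earthquake] ≈ 0.094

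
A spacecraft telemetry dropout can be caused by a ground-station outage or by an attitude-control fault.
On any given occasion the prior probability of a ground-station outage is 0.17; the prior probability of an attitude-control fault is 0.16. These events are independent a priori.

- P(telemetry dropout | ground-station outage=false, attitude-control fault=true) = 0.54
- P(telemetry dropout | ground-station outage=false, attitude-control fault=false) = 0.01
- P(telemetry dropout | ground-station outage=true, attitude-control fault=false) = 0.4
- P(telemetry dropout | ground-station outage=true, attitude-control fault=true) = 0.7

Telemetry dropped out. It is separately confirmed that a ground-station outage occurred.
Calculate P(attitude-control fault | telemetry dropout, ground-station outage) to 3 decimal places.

P(telemetry dropout | ground-station outage) = 0.4×0.84 + 0.7×0.16 = 0.336000 + 0.112000 = 0.448000
The attitude-control fault-present share is 0.7×0.16 = 0.112000.
P(attitude-control fault | telemetry dropout, ground-station outage) = 0.112000 / 0.448000 ≈ 0.250

P(attitude-control fault | telemetry dropout, ground-station outage) ≈ 0.250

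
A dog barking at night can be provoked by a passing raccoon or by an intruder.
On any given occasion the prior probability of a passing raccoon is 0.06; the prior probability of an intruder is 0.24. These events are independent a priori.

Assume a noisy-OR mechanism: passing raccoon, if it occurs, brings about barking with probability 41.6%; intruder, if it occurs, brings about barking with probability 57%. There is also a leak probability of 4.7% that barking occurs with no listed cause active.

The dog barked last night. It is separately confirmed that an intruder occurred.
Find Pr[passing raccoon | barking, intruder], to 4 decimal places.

Under noisy-OR, P(barking | causes) = 1 − (1−0.047)·∏(1−qᵢ) over the active causes.
Numerator (weight on configurations with passing raccoon): 0.760683×0.06 = 0.045641
Denominator P(barking | intruder): 0.59021×0.94 + 0.760683×0.06 = 0.600438
Posterior = 0.045641 / 0.600438 ≈ 0.0760

Pr[passing raccoon | barking, intruder] ≈ 0.0760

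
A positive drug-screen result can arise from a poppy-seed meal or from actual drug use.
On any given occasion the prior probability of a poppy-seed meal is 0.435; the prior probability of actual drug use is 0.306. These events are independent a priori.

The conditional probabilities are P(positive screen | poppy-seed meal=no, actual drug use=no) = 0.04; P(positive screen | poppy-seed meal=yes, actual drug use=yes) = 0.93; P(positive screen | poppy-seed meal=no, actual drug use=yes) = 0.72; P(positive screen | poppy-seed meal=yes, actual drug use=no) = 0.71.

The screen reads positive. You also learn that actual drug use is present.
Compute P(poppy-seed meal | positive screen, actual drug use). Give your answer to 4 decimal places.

P(poppy-seed meal | positive screen, actual drug use) ≈ 0.4986

For the numerator, keep only poppy-seed meal=true terms: 0.93·0.435 = 0.404550
Denominator P(positive screen | actual drug use): 0.72·0.565 + 0.93·0.435 = 0.811350
Posterior = 0.404550 / 0.811350 ≈ 0.4986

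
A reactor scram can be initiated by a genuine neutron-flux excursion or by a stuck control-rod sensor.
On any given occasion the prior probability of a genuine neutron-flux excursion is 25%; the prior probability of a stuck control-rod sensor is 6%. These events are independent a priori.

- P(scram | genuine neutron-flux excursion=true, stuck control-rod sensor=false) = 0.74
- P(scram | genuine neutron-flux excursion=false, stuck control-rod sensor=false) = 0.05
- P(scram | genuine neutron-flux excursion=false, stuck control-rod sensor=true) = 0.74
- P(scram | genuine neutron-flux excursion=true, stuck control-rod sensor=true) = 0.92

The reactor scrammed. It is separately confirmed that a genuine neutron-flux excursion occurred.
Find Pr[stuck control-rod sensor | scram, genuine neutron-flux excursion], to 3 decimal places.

Pr[stuck control-rod sensor | scram, genuine neutron-flux excursion] ≈ 0.074

Enumerate both values of stuck control-rod sensor and weight by the priors:
  P(scram | genuine neutron-flux excursion) = 0.74×0.94 + 0.92×0.06
        = 0.695600 + 0.055200 = 0.750800
Configurations with stuck control-rod sensor contribute 0.055200, so
  P(stuck control-rod sensor | scram, genuine neutron-flux excursion) = 0.055200 / 0.750800 ≈ 0.074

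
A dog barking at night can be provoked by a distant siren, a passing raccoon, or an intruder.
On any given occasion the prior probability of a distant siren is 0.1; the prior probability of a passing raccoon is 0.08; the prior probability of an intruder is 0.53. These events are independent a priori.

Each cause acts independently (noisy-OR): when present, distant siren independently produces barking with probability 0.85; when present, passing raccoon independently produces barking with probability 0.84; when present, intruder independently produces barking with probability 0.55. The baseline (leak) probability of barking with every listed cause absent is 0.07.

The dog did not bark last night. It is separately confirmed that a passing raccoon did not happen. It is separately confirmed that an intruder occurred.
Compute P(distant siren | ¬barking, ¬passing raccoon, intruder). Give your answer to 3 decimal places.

Under noisy-OR, P(barking | causes) = 1 − (1−0.07)·∏(1−qᵢ) over the active causes.
Enumerate both values of distant siren and weight by the priors:
  P(¬barking | ¬passing raccoon, intruder) = 0.4185·0.9 + 0.062775·0.1
        = 0.376650 + 0.006278 = 0.382928
The terms with distant siren present sum to 0.006278, so
  P(distant siren | ¬barking, ¬passing raccoon, intruder) = 0.006278 / 0.382928 ≈ 0.016

P(distant siren | ¬barking, ¬passing raccoon, intruder) ≈ 0.016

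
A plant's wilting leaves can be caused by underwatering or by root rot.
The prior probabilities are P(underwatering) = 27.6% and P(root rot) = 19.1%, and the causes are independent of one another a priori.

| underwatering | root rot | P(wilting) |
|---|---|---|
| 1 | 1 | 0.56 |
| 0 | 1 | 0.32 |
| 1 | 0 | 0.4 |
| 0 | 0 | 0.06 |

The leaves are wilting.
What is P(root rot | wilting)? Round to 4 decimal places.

P(wilting) = 0.06·0.724·0.809 + 0.32·0.724·0.191 + 0.4·0.276·0.809 + 0.56·0.276·0.191 = 0.035143 + 0.044251 + 0.089314 + 0.029521 = 0.198229
The root rot-present share is 0.044251 + 0.029521 = 0.073772.
P(root rot | wilting) = 0.073772 / 0.198229 ≈ 0.3722

P(root rot | wilting) ≈ 0.3722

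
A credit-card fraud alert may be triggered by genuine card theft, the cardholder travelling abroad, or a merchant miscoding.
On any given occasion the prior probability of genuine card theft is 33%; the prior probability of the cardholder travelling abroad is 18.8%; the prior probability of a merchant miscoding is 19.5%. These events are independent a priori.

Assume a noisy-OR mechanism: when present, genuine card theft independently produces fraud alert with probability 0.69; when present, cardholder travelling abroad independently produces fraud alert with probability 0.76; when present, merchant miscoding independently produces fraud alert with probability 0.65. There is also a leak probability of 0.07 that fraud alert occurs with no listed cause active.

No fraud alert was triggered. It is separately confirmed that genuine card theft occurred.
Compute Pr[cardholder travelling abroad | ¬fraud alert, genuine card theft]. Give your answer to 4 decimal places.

Pr[cardholder travelling abroad | ¬fraud alert, genuine card theft] ≈ 0.0526

Under noisy-OR, P(fraud alert | causes) = 1 − (1−0.07)·∏(1−qᵢ) over the active causes.
By total probability over the 4 (cardholder travelling abroad, merchant miscoding) configurations:
  P(¬fraud alert | genuine card theft) = 0.2883×0.812×0.805 + 0.100905×0.812×0.195 + 0.069192×0.188×0.805 + 0.024217×0.188×0.195
        = 0.188450 + 0.015977 + 0.010472 + 0.000888 = 0.215787
Configurations with cardholder travelling abroad contribute 0.011360, so
  P(cardholder travelling abroad | ¬fraud alert, genuine card theft) = 0.011360 / 0.215787 ≈ 0.0526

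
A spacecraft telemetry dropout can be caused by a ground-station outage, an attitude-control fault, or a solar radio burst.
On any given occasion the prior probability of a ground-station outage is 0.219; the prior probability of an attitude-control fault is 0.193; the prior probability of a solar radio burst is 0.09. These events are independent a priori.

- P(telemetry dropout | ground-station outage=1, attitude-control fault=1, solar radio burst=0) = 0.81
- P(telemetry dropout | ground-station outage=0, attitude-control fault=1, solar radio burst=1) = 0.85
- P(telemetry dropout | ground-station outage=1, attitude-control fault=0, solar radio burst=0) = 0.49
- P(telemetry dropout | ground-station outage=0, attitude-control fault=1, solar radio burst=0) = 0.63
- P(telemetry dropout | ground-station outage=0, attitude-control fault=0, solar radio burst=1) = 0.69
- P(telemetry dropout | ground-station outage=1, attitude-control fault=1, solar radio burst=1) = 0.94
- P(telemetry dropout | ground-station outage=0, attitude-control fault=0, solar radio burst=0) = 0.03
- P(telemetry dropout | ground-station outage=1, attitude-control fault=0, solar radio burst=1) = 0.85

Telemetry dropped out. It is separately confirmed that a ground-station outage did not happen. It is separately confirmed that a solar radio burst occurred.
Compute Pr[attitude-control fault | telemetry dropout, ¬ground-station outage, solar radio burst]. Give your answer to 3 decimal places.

Enumerate both values of attitude-control fault and weight by the priors:
  P(telemetry dropout | ¬ground-station outage, solar radio burst) = 0.69*0.807 + 0.85*0.193
        = 0.556830 + 0.164050 = 0.720880
Keeping only the attitude-control fault-present terms gives 0.164050, so
  P(attitude-control fault | telemetry dropout, ¬ground-station outage, solar radio burst) = 0.164050 / 0.720880 ≈ 0.228

Pr[attitude-control fault | telemetry dropout, ¬ground-station outage, solar radio burst] ≈ 0.228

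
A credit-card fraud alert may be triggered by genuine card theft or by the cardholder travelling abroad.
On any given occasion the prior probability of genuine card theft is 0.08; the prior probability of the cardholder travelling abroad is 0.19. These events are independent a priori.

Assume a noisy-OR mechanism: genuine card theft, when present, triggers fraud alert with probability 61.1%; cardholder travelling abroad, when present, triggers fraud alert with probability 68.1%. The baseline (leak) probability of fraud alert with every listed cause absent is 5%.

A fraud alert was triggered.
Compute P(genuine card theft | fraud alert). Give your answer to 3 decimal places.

P(genuine card theft | fraud alert) ≈ 0.254

Under noisy-OR, P(fraud alert | causes) = 1 − (1−0.05)·∏(1−qᵢ) over the active causes.
For the numerator, keep only genuine card theft=true terms: 0.040853 + 0.013408 = 0.054261
Denominator P(fraud alert): 0.05*0.92*0.81 + 0.69695*0.92*0.19 + 0.63045*0.08*0.81 + 0.882114*0.08*0.19 = 0.213348
P(genuine card theft | fraud alert) = 0.054261/0.213348 ≈ 0.254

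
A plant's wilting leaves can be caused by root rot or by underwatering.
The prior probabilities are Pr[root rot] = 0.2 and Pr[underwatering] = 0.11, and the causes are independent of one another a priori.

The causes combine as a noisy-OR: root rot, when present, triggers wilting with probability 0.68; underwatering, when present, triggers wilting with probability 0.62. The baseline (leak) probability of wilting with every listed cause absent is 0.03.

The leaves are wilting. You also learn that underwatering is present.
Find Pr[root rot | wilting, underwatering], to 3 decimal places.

Under noisy-OR, P(wilting | causes) = 1 − (1−0.03)·∏(1−qᵢ) over the active causes.
For the numerator, keep only root rot=true terms: 0.882048*0.2 = 0.176410
Denominator P(wilting | underwatering): 0.6314*0.8 + 0.882048*0.2 = 0.681530
P(root rot | wilting, underwatering) = 0.176410/0.681530 ≈ 0.259

Pr[root rot | wilting, underwatering] ≈ 0.259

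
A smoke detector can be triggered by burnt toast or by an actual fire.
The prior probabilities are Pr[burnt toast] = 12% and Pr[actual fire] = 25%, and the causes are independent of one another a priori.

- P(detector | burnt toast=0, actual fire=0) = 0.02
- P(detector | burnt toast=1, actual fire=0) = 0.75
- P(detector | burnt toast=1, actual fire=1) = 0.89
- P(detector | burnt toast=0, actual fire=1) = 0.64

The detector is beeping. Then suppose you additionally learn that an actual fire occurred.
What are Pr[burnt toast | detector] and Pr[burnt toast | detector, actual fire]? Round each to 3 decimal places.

Numerator (weight on configurations with burnt toast): 0.067500 + 0.026700 = 0.094200
The normalizing constant is 0.02·0.88·0.75 + 0.64·0.88·0.25 + 0.75·0.12·0.75 + 0.89·0.12·0.25 = 0.248200
Posterior = 0.094200 / 0.248200 ≈ 0.380

Now also conditioning on actual fire=true:
Numerator (weight on configurations with burnt toast): 0.89*0.12 = 0.106800
Denominator P(detector | actual fire): 0.64*0.88 + 0.89*0.12 = 0.670000
P(burnt toast | detector, actual fire) = 0.106800/0.670000 ≈ 0.159

Pr[burnt toast | detector] ≈ 0.380; Pr[burnt toast | detector, actual fire] ≈ 0.159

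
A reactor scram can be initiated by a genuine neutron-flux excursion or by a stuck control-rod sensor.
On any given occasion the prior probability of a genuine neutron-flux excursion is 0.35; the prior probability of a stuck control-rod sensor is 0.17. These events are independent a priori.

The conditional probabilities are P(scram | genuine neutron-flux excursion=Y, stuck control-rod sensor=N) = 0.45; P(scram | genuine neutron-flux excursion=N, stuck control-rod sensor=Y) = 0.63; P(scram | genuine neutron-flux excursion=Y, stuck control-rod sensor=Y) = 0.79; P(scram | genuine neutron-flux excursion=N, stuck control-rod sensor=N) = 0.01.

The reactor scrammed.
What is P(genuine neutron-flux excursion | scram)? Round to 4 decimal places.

P(genuine neutron-flux excursion | scram) ≈ 0.7032

For the numerator, keep only genuine neutron-flux excursion=true terms: 0.130725 + 0.047005 = 0.177730
Normalizer over all consistent configurations: 0.01·0.65·0.83 + 0.63·0.65·0.17 + 0.45·0.35·0.83 + 0.79·0.35·0.17 = 0.252740
Posterior = 0.177730 / 0.252740 ≈ 0.7032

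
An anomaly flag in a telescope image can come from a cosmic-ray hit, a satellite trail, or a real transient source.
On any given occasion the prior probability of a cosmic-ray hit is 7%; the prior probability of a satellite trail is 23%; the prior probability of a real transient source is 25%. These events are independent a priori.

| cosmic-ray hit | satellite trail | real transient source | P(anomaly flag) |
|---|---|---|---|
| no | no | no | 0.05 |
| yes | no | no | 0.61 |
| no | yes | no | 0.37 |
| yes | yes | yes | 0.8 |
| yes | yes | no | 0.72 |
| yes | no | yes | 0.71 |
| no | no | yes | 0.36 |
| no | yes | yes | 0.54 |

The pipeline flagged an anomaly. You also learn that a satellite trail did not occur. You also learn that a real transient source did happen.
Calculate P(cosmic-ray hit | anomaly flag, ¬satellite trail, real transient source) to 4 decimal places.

For the numerator, keep only cosmic-ray hit=true terms: 0.71*0.07 = 0.049700
Denominator P(anomaly flag | ¬satellite trail, real transient source): 0.36*0.93 + 0.71*0.07 = 0.384500
P(cosmic-ray hit | anomaly flag, ¬satellite trail, real transient source) = 0.049700/0.384500 ≈ 0.1293

P(cosmic-ray hit | anomaly flag, ¬satellite trail, real transient source) ≈ 0.1293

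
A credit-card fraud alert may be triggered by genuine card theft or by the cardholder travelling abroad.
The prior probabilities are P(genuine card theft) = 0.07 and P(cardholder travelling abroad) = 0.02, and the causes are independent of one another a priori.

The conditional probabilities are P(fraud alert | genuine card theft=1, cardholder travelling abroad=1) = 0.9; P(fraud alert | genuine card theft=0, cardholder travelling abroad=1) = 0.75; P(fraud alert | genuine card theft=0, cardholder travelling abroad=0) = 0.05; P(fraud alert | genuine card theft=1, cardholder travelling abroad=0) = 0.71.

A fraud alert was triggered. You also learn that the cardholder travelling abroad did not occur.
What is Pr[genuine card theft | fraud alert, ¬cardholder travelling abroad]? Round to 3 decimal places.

P(fraud alert | ¬cardholder travelling abroad) = 0.05×0.93 + 0.71×0.07 = 0.046500 + 0.049700 = 0.096200
The genuine card theft-present share is 0.71×0.07 = 0.049700.
So P(genuine card theft | fraud alert, ¬cardholder travelling abroad) = 0.049700/0.096200 ≈ 0.517.

Pr[genuine card theft | fraud alert, ¬cardholder travelling abroad] ≈ 0.517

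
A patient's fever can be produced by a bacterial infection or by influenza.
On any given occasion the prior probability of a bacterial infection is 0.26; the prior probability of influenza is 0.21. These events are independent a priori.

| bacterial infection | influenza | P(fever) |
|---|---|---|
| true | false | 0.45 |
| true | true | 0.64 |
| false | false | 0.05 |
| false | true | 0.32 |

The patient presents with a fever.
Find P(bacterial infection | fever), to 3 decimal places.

By total probability over the 4 (bacterial infection, influenza) configurations:
  P(fever) = 0.05*0.74*0.79 + 0.32*0.74*0.21 + 0.45*0.26*0.79 + 0.64*0.26*0.21
        = 0.029230 + 0.049728 + 0.092430 + 0.034944 = 0.206332
Configurations with bacterial infection contribute 0.127374, so
  P(bacterial infection | fever) = 0.127374 / 0.206332 ≈ 0.617

P(bacterial infection | fever) ≈ 0.617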